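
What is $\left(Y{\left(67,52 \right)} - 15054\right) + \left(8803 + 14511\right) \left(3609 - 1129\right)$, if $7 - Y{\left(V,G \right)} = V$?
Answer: $57803606$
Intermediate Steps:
$Y{\left(V,G \right)} = 7 - V$
$\left(Y{\left(67,52 \right)} - 15054\right) + \left(8803 + 14511\right) \left(3609 - 1129\right) = \left(\left(7 - 67\right) - 15054\right) + \left(8803 + 14511\right) \left(3609 - 1129\right) = \left(\left(7 - 67\right) - 15054\right) + 23314 \cdot 2480 = \left(-60 - 15054\right) + 57818720 = -15114 + 57818720 = 57803606$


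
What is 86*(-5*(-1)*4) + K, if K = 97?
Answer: 1817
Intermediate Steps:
86*(-5*(-1)*4) + K = 86*(-5*(-1)*4) + 97 = 86*(5*4) + 97 = 86*20 + 97 = 1720 + 97 = 1817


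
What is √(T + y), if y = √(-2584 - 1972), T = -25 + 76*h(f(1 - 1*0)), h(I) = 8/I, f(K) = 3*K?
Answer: √(1599 + 18*I*√1139)/3 ≈ 13.56 + 2.489*I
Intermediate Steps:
T = 533/3 (T = -25 + 76*(8/((3*(1 - 1*0)))) = -25 + 76*(8/((3*(1 + 0)))) = -25 + 76*(8/((3*1))) = -25 + 76*(8/3) = -25 + 608/3 = 533/3 ≈ 177.67)
y = 2*I*√1139 (y = √(-4556) = 2*I*√1139 ≈ 67.498*I)
√(T + y) = √(533/3 + 2*I*√1139)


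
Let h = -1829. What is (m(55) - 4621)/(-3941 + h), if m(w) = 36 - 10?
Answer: 919/1154 ≈ 0.79636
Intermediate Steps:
m(w) = 26
(m(55) - 4621)/(-3941 + h) = (26 - 4621)/(-3941 - 1829) = -4595/(-5770) = -4595*(-1/5770) = 919/1154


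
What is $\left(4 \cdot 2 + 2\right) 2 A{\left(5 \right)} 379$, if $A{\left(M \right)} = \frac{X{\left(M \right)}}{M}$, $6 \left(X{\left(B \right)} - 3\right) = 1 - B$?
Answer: $\frac{10612}{3} \approx 3537.3$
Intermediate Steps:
$X{\left(B \right)} = \frac{19}{6} - \frac{B}{6}$ ($X{\left(B \right)} = 3 + \frac{1 - B}{6} = 3 - \left(- \frac{1}{6} + \frac{B}{6}\right) = \frac{19}{6} - \frac{B}{6}$)
$A{\left(M \right)} = \frac{\frac{19}{6} - \frac{M}{6}}{M}$
$\left(4 \cdot 2 + 2\right) 2 A{\left(5 \right)} 379 = \left(4 \cdot 2 + 2\right) 2 \frac{19 - 5}{6 \cdot 5} \cdot 379 = \left(8 + 2\right) 2 \cdot \frac{1}{6} \cdot \frac{1}{5} \left(19 - 5\right) 379 = 10 \cdot 2 \cdot \frac{1}{6} \cdot \frac{1}{5} \cdot 14 \cdot 379 = 20 \cdot \frac{7}{15} \cdot 379 = \frac{28}{3} \cdot 379 = \frac{10612}{3}$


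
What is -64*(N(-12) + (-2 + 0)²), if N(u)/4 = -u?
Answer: -3328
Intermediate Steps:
N(u) = -4*u (N(u) = 4*(-u) = -4*u)
-64*(N(-12) + (-2 + 0)²) = -64*(-4*(-12) + (-2 + 0)²) = -64*(48 + (-2)²) = -64*(48 + 4) = -64*52 = -3328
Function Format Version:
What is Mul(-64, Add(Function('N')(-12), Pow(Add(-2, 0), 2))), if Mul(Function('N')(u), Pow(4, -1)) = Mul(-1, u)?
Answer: -3328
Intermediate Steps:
Function('N')(u) = Mul(-4, u) (Function('N')(u) = Mul(4, Mul(-1, u)) = Mul(-4, u))
Mul(-64, Add(Function('N')(-12), Pow(Add(-2, 0), 2))) = Mul(-64, Add(Mul(-4, -12), Pow(Add(-2, 0), 2))) = Mul(-64, Add(48, Pow(-2, 2))) = Mul(-64, Add(48, 4)) = Mul(-64, 52) = -3328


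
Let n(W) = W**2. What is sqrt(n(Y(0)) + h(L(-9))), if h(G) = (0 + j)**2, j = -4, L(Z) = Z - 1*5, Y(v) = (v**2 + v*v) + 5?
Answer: sqrt(41) ≈ 6.4031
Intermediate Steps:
Y(v) = 5 + 2*v**2 (Y(v) = (v**2 + v**2) + 5 = 2*v**2 + 5 = 5 + 2*v**2)
L(Z) = -5 + Z (L(Z) = Z - 5 = -5 + Z)
h(G) = 16 (h(G) = (0 - 4)**2 = (-4)**2 = 16)
sqrt(n(Y(0)) + h(L(-9))) = sqrt((5 + 2*0**2)**2 + 16) = sqrt((5 + 2*0)**2 + 16) = sqrt((5 + 0)**2 + 16) = sqrt(5**2 + 16) = sqrt(25 + 16) = sqrt(41)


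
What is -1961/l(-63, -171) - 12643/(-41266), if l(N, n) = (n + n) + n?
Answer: 1859755/450414 ≈ 4.1290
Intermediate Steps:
l(N, n) = 3*n (l(N, n) = 2*n + n = 3*n)
-1961/l(-63, -171) - 12643/(-41266) = -1961/(3*(-171)) - 12643/(-41266) = -1961/(-513) - 12643*(-1/41266) = -1961*(-1/513) + 269/878 = 1961/513 + 269/878 = 1859755/450414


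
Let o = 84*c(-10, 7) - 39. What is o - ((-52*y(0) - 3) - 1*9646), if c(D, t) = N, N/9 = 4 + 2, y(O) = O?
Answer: 14146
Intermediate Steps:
N = 54 (N = 9*(4 + 2) = 9*6 = 54)
c(D, t) = 54
o = 4497 (o = 84*54 - 39 = 4536 - 39 = 4497)
o - ((-52*y(0) - 3) - 1*9646) = 4497 - ((-52*0 - 3) - 1*9646) = 4497 - ((0 - 3) - 9646) = 4497 - (-3 - 9646) = 4497 - 1*(-9649) = 4497 + 9649 = 14146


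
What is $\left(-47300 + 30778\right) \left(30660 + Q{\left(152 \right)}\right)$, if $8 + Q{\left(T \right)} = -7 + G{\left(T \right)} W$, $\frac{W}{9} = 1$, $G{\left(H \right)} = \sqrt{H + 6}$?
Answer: $-506316690 - 148698 \sqrt{158} \approx -5.0819 \cdot 10^{8}$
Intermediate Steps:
$G{\left(H \right)} = \sqrt{6 + H}$
$W = 9$ ($W = 9 \cdot 1 = 9$)
$Q{\left(T \right)} = -15 + 9 \sqrt{6 + T}$ ($Q{\left(T \right)} = -8 + \left(-7 + \sqrt{6 + T} 9\right) = -8 + \left(-7 + 9 \sqrt{6 + T}\right) = -15 + 9 \sqrt{6 + T}$)
$\left(-47300 + 30778\right) \left(30660 + Q{\left(152 \right)}\right) = \left(-47300 + 30778\right) \left(30660 - \left(15 - 9 \sqrt{6 + 152}\right)\right) = - 16522 \left(30660 - \left(15 - 9 \sqrt{158}\right)\right) = - 16522 \left(30645 + 9 \sqrt{158}\right) = -506316690 - 148698 \sqrt{158}$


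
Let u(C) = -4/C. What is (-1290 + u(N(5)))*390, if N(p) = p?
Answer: -503412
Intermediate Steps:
(-1290 + u(N(5)))*390 = (-1290 - 4/5)*390 = -6454/5*390 = -503412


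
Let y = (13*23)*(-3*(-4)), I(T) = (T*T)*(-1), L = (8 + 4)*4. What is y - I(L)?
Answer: 5892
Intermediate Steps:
L = 48 (L = 12*4 = 48)
I(T) = -T² (I(T) = T²*(-1) = -T²)
y = 3588 (y = 299*12 = 3588)
y - I(L) = 3588 - (-1)*48² = 3588 - (-1)*2304 = 3588 - 1*(-2304) = 3588 + 2304 = 5892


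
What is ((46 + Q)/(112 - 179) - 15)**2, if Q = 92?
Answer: 1306449/4489 ≈ 291.03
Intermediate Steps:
((46 + Q)/(112 - 179) - 15)**2 = ((46 + 92)/(112 - 179) - 15)**2 = (138/(-67) - 15)**2 = (138*(-1/67) - 15)**2 = (-138/67 - 15)**2 = (-1143/67)**2 = 1306449/4489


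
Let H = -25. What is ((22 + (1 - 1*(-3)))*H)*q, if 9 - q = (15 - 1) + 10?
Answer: 9750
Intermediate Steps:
q = -15 (q = 9 - ((15 - 1) + 10) = 9 - (14 + 10) = 9 - 1*24 = 9 - 24 = -15)
((22 + (1 - 1*(-3)))*H)*q = ((22 + (1 - 1*(-3)))*(-25))*(-15) = ((22 + (1 + 3))*(-25))*(-15) = ((22 + 4)*(-25))*(-15) = (26*(-25))*(-15) = -650*(-15) = 9750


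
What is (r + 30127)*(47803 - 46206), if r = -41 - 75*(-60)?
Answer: 55233842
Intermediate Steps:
r = 4459 (r = -41 + 4500 = 4459)
(r + 30127)*(47803 - 46206) = (4459 + 30127)*(47803 - 46206) = 34586*1597 = 55233842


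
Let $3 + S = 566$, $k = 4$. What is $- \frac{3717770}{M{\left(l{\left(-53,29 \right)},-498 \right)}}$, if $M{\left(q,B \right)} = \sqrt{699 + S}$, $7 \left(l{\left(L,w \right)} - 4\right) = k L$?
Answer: $- \frac{1858885 \sqrt{1262}}{631} \approx -1.0465 \cdot 10^{5}$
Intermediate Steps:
$S = 563$ ($S = -3 + 566 = 563$)
$l{\left(L,w \right)} = 4 + \frac{4 L}{7}$
$M{\left(q,B \right)} = \sqrt{1262}$ ($M{\left(q,B \right)} = \sqrt{699 + 563} = \sqrt{1262}$)
$- \frac{3717770}{M{\left(l{\left(-53,29 \right)},-498 \right)}} = - \frac{3717770}{\sqrt{1262}} = - 3717770 \frac{\sqrt{1262}}{1262} = - \frac{1858885 \sqrt{1262}}{631}$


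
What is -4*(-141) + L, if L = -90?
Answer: 474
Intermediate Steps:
-4*(-141) + L = -4*(-141) - 90 = 564 - 90 = 474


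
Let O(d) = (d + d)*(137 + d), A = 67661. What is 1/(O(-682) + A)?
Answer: 1/811041 ≈ 1.2330e-6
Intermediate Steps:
O(d) = 2*d*(137 + d) (O(d) = (2*d)*(137 + d) = 2*d*(137 + d))
1/(O(-682) + A) = 1/(2*(-682)*(137 - 682) + 67661) = 1/(2*(-682)*(-545) + 67661) = 1/(743380 + 67661) = 1/811041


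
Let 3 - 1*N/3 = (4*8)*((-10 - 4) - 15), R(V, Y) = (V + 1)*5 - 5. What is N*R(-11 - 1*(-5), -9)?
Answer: -83790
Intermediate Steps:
R(V, Y) = 5*V (R(V, Y) = (1 + V)*5 - 5 = (5 + 5*V) - 5 = 5*V)
N = 2793 (N = 9 - 3*4*8*((-10 - 4) - 15) = 9 - 96*(-14 - 15) = 9 - 96*(-29) = 9 - 3*(-928) = 9 + 2784 = 2793)
N*R(-11 - 1*(-5), -9) = 2793*(5*(-11 - 1*(-5))) = 2793*(5*(-11 + 5)) = 2793*(5*(-6)) = 2793*(-30) = -83790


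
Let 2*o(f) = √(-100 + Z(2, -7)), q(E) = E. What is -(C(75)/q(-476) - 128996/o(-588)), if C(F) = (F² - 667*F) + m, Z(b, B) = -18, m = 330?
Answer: -22035/238 - 128996*I*√118/59 ≈ -92.584 - 23750.0*I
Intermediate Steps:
C(F) = 330 + F² - 667*F (C(F) = (F² - 667*F) + 330 = 330 + F² - 667*F)
o(f) = I*√118/2 (o(f) = √(-100 - 18)/2 = √(-118)/2 = (I*√118)/2 = I*√118/2)
-(C(75)/q(-476) - 128996/o(-588)) = -((330 + 75² - 667*75)/(-476) - 128996*(-I*√118/59)) = -((330 + 5625 - 50025)*(-1/476) - (-128996)*I*√118/59) = -(-44070*(-1/476) + 128996*I*√118/59) = -(22035/238 + 128996*I*√118/59) = -22035/238 - 128996*I*√118/59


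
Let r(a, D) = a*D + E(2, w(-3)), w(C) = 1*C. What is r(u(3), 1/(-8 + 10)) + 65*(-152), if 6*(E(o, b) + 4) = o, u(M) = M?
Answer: -59293/6 ≈ -9882.2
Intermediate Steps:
w(C) = C
E(o, b) = -4 + o/6
r(a, D) = -11/3 + D*a (r(a, D) = a*D + (-4 + (⅙)*2) = D*a + (-4 + ⅓) = D*a - 11/3 = -11/3 + D*a)
r(u(3), 1/(-8 + 10)) + 65*(-152) = (-11/3 + 3/(-8 + 10)) + 65*(-152) = (-11/3 + 3/2) - 9880 = -13/6 - 9880 = -59293/6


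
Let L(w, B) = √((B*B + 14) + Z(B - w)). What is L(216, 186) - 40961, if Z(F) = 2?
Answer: -40961 + 2*√8653 ≈ -40775.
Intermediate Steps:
L(w, B) = √(16 + B²) (L(w, B) = √((B*B + 14) + 2) = √((B² + 14) + 2) = √((14 + B²) + 2) = √(16 + B²))
L(216, 186) - 40961 = √(16 + 186²) - 40961 = √(16 + 34596) - 40961 = √34612 - 40961 = 2*√8653 - 40961 = -40961 + 2*√8653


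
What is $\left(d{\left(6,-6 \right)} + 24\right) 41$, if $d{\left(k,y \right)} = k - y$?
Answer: $1476$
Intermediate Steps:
$\left(d{\left(6,-6 \right)} + 24\right) 41 = \left(\left(6 - -6\right) + 24\right) 41 = \left(\left(6 + 6\right) + 24\right) 41 = \left(12 + 24\right) 41 = 36 \cdot 41 = 1476$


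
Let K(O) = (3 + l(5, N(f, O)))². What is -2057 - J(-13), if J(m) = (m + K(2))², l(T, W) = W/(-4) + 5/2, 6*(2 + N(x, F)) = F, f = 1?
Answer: -52696513/20736 ≈ -2541.3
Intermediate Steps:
N(x, F) = -2 + F/6
l(T, W) = 5/2 - W/4 (l(T, W) = W*(-¼) + 5*(½) = -W/4 + 5/2 = 5/2 - W/4)
K(O) = (6 - O/24)² (K(O) = (3 + (5/2 - (-2 + O/6)/4))² = (3 + (5/2 + (½ - O/24)))² = (3 + (3 - O/24))² = (6 - O/24)²)
J(m) = (5041/144 + m)² (J(m) = (m + (-144 + 2)²/576)² = (m + (1/576)*(-142)²)² = (m + (1/576)*20164)² = (m + 5041/144)² = (5041/144 + m)²)
-2057 - J(-13) = -2057 - (5041 + 144*(-13))²/20736 = -2057 - (5041 - 1872)²/20736 = -2057 - 3169²/20736 = -2057 - 10042561/20736 = -52696513/20736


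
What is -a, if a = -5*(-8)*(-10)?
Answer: 400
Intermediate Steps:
a = -400 (a = 40*(-10) = -400)
-a = -1*(-400) = 400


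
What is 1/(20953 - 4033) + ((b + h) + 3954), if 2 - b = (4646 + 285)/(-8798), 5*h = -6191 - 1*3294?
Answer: 153295314379/74431080 ≈ 2059.6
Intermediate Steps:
h = -1897 (h = (-6191 - 1*3294)/5 = (-6191 - 3294)/5 = (⅕)*(-9485) = -1897)
b = 22527/8798 (b = 2 - (4646 + 285)/(-8798) = 2 - 4931*(-1)/8798 = 2 - 1*(-4931/8798) = 2 + 4931/8798 = 22527/8798 ≈ 2.5605)
1/(20953 - 4033) + ((b + h) + 3954) = 1/(20953 - 4033) + ((22527/8798 - 1897) + 3954) = 1/16920 + (-16667279/8798 + 3954) = 1/16920 + 18120013/8798 = 153295314379/74431080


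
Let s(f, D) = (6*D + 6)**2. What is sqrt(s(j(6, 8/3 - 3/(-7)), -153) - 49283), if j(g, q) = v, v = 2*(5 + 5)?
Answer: sqrt(782461) ≈ 884.57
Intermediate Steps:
v = 20 (v = 2*10 = 20)
j(g, q) = 20
s(f, D) = (6 + 6*D)**2
sqrt(s(j(6, 8/3 - 3/(-7)), -153) - 49283) = sqrt(36*(1 - 153)**2 - 49283) = sqrt(36*(-152)**2 - 49283) = sqrt(36*23104 - 49283) = sqrt(831744 - 49283) = sqrt(782461)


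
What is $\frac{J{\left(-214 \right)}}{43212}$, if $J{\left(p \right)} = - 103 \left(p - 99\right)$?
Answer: $\frac{32239}{43212} \approx 0.74607$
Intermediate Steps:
$J{\left(p \right)} = 10197 - 103 p$ ($J{\left(p \right)} = - 103 \left(-99 + p\right) = 10197 - 103 p$)
$\frac{J{\left(-214 \right)}}{43212} = \frac{10197 - -22042}{43212} = \left(10197 + 22042\right) \frac{1}{43212} = 32239 \cdot \frac{1}{43212} = \frac{32239}{43212}$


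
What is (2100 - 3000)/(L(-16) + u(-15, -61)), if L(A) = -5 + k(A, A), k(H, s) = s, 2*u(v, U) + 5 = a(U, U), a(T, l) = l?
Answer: 50/3 ≈ 16.667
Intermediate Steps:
u(v, U) = -5/2 + U/2
L(A) = -5 + A
(2100 - 3000)/(L(-16) + u(-15, -61)) = (2100 - 3000)/((-5 - 16) + (-5/2 + (½)*(-61))) = -900/(-21 + (-5/2 - 61/2)) = -900/(-21 - 33) = -900/(-54) = -900*(-1/54) = 50/3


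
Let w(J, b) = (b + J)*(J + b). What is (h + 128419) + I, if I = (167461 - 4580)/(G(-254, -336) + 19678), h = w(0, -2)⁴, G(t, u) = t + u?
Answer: 2456311281/19088 ≈ 1.2868e+5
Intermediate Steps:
w(J, b) = (J + b)² (w(J, b) = (J + b)*(J + b) = (J + b)²)
h = 256 (h = ((0 - 2)²)⁴ = ((-2)²)⁴ = 4⁴ = 256)
I = 162881/19088 (I = (167461 - 4580)/((-254 - 336) + 19678) = 162881/(-590 + 19678) = 162881/19088 ≈ 8.5332)
(h + 128419) + I = (256 + 128419) + 162881/19088 = 128675 + 162881/19088 = 2456311281/19088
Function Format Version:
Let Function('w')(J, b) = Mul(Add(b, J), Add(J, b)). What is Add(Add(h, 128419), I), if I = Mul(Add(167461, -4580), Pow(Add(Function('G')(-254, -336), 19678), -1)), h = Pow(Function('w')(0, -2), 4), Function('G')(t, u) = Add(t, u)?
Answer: Rational(2456311281, 19088) ≈ 1.2868e+5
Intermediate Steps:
Function('w')(J, b) = Pow(Add(J, b), 2) (Function('w')(J, b) = Mul(Add(J, b), Add(J, b)) = Pow(Add(J, b), 2))
h = 256 (h = Pow(Pow(Add(0, -2), 2), 4) = Pow(Pow(-2, 2), 4) = Pow(4, 4) = 256)
I = Rational(162881, 19088) (I = Mul(Add(167461, -4580), Pow(Add(Add(-254, -336), 19678), -1)) = Mul(162881, Pow(Add(-590, 19678), -1)) = Mul(162881, Pow(19088, -1)) = Mul(162881, Rational(1, 19088)) = Rational(162881, 19088) ≈ 8.5332)
Add(Add(h, 128419), I) = Add(Add(256, 128419), Rational(162881, 19088)) = Add(128675, Rational(162881, 19088)) = Rational(2456311281, 19088)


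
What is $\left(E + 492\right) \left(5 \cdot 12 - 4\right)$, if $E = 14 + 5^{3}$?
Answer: $35336$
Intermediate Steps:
$E = 139$ ($E = 14 + 125 = 139$)
$\left(E + 492\right) \left(5 \cdot 12 - 4\right) = \left(139 + 492\right) \left(5 \cdot 12 - 4\right) = 631 \left(60 - 4\right) = 631 \cdot 56 = 35336$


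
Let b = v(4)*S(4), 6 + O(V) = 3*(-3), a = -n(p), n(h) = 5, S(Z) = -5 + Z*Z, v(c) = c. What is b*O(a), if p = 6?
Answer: -660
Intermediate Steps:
S(Z) = -5 + Z**2
a = -5 (a = -1*5 = -5)
O(V) = -15 (O(V) = -6 + 3*(-3) = -6 - 9 = -15)
b = 44 (b = 4*(-5 + 4**2) = 4*(-5 + 16) = 4*11 = 44)
b*O(a) = 44*(-15) = -660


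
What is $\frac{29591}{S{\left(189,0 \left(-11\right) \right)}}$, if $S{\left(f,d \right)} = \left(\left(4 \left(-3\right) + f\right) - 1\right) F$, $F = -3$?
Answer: $- \frac{29591}{528} \approx -56.044$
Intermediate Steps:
$S{\left(f,d \right)} = 39 - 3 f$ ($S{\left(f,d \right)} = \left(\left(4 \left(-3\right) + f\right) - 1\right) \left(-3\right) = \left(\left(-12 + f\right) - 1\right) \left(-3\right) = \left(-13 + f\right) \left(-3\right) = 39 - 3 f$)
$\frac{29591}{S{\left(189,0 \left(-11\right) \right)}} = \frac{29591}{39 - 567} = \frac{29591}{-528} = 29591 \left(- \frac{1}{528}\right) = - \frac{29591}{528}$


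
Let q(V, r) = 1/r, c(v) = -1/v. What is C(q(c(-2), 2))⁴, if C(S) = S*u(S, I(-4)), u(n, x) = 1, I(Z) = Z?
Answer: 1/16 ≈ 0.062500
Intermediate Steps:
C(S) = S (C(S) = S*1 = S)
C(q(c(-2), 2))⁴ = (1/2)⁴ = (½)⁴ = 1/16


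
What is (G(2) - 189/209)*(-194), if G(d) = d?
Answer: -44426/209 ≈ -212.56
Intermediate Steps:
(G(2) - 189/209)*(-194) = (2 - 189/209)*(-194) = (229/209)*(-194) = -44426/209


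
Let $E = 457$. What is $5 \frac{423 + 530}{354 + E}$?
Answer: $\frac{4765}{811} \approx 5.8755$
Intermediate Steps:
$5 \frac{423 + 530}{354 + E} = 5 \frac{423 + 530}{354 + 457} = 5 \cdot \frac{953}{811} = \frac{4765}{811}$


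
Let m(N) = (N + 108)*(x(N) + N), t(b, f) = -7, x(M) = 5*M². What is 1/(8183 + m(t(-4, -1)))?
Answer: 1/32221 ≈ 3.1036e-5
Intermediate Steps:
m(N) = (108 + N)*(N + 5*N²) (m(N) = (N + 108)*(5*N² + N) = (108 + N)*(N + 5*N²))
1/(8183 + m(t(-4, -1))) = 1/(8183 - 7*(108 + 5*(-7)² + 541*(-7))) = 1/(8183 - 7*(108 + 5*49 - 3787)) = 1/(8183 - 7*(108 + 245 - 3787)) = 1/(8183 - 7*(-3434)) = 1/(8183 + 24038) = 1/32221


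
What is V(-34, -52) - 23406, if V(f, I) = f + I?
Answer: -23492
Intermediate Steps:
V(f, I) = I + f
V(-34, -52) - 23406 = (-52 - 34) - 23406 = -86 - 23406 = -23492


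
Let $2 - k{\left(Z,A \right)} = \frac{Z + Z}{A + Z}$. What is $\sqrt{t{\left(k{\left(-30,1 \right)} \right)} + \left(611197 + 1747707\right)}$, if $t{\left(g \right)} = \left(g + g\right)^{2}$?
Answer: $\frac{2 \sqrt{495959570}}{29} \approx 1535.9$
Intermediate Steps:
$k{\left(Z,A \right)} = 2 - \frac{2 Z}{A + Z}$ ($k{\left(Z,A \right)} = 2 - \frac{Z + Z}{A + Z} = 2 - \frac{2 Z}{A + Z}$)
$t{\left(g \right)} = 4 g^{2}$ ($t{\left(g \right)} = \left(2 g\right)^{2} = 4 g^{2}$)
$\sqrt{t{\left(k{\left(-30,1 \right)} \right)} + \left(611197 + 1747707\right)} = \sqrt{4 \left(2 \cdot 1 \frac{1}{1 - 30}\right)^{2} + \left(611197 + 1747707\right)} = \sqrt{4 \left(2 \cdot 1 \frac{1}{-29}\right)^{2} + 2358904} = \sqrt{4 \left(2 \cdot 1 \left(- \frac{1}{29}\right)\right)^{2} + 2358904} = \sqrt{4 \left(- \frac{2}{29}\right)^{2} + 2358904} = \sqrt{4 \cdot \frac{4}{841} + 2358904} = \sqrt{\frac{16}{841} + 2358904} = \sqrt{\frac{1983838280}{841}} = \frac{2 \sqrt{495959570}}{29}$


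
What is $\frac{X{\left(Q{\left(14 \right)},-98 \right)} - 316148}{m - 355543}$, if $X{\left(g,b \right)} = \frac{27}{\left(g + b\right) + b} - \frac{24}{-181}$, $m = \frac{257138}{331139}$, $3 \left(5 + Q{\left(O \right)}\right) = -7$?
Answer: $\frac{11558705052228439}{12998999494788990} \approx 0.8892$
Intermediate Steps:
$Q{\left(O \right)} = - \frac{22}{3}$ ($Q{\left(O \right)} = -5 + \frac{1}{3} \left(-7\right) = -5 - \frac{7}{3} = - \frac{22}{3}$)
$m = \frac{257138}{331139}$ ($m = 257138 \cdot \frac{1}{331139} = \frac{257138}{331139} \approx 0.77653$)
$X{\left(g,b \right)} = \frac{24}{181} + \frac{27}{g + 2 b}$ ($X{\left(g,b \right)} = \frac{27}{\left(b + g\right) + b} - - \frac{24}{181} = \frac{27}{g + 2 b} + \frac{24}{181} = \frac{24}{181} + \frac{27}{g + 2 b}$)
$\frac{X{\left(Q{\left(14 \right)},-98 \right)} - 316148}{m - 355543} = \frac{\frac{3 \left(1629 + 8 \left(- \frac{22}{3}\right) + 16 \left(-98\right)\right)}{181 \left(- \frac{22}{3} + 2 \left(-98\right)\right)} - 316148}{\frac{257138}{331139} - 355543} = \frac{\frac{3 \left(1629 - \frac{176}{3} - 1568\right)}{181 \left(- \frac{22}{3} - 196\right)} - 316148}{- \frac{117733896339}{331139}} = \left(\frac{3}{181} \frac{1}{- \frac{610}{3}} \cdot \frac{7}{3} - 316148\right) \left(- \frac{331139}{117733896339}\right) = \left(\frac{3}{181} \left(- \frac{3}{610}\right) \frac{7}{3} - 316148\right) \left(- \frac{331139}{117733896339}\right) = \left(- \frac{21}{110410} - 316148\right) \left(- \frac{331139}{117733896339}\right) = \left(- \frac{34905900701}{110410}\right) \left(- \frac{331139}{117733896339}\right) = \frac{11558705052228439}{12998999494788990}$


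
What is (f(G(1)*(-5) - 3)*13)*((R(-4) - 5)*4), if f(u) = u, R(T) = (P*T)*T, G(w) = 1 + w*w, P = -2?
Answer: 25012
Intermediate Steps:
G(w) = 1 + w²
R(T) = -2*T² (R(T) = (-2*T)*T = -2*T²)
(f(G(1)*(-5) - 3)*13)*((R(-4) - 5)*4) = (((1 + 1²)*(-5) - 3)*13)*((-2*(-4)² - 5)*4) = (((1 + 1)*(-5) - 3)*13)*((-2*16 - 5)*4) = ((2*(-5) - 3)*13)*((-32 - 5)*4) = ((-10 - 3)*13)*(-37*4) = -13*13*(-148) = -169*(-148) = 25012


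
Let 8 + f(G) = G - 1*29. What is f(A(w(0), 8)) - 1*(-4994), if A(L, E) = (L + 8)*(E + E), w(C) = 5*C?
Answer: 5085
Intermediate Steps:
A(L, E) = 2*E*(8 + L) (A(L, E) = (8 + L)*(2*E) = 2*E*(8 + L))
f(G) = -37 + G (f(G) = -8 + (G - 1*29) = -8 + (G - 29) = -8 + (-29 + G) = -37 + G)
f(A(w(0), 8)) - 1*(-4994) = (-37 + 2*8*(8 + 5*0)) - 1*(-4994) = (-37 + 2*8*(8 + 0)) + 4994 = (-37 + 2*8*8) + 4994 = (-37 + 128) + 4994 = 91 + 4994 = 5085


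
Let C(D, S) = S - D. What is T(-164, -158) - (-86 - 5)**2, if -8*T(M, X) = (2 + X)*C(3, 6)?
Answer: -16445/2 ≈ -8222.5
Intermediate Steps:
T(M, X) = -3/4 - 3*X/8 (T(M, X) = -(2 + X)*(6 - 1*3)/8 = -(2 + X)*(6 - 3)/8 = -(2 + X)*3/8 = -(6 + 3*X)/8 = -3/4 - 3*X/8)
T(-164, -158) - (-86 - 5)**2 = (-3/4 - 3/8*(-158)) - (-86 - 5)**2 = (-3/4 + 237/4) - 1*(-91)**2 = 117/2 - 1*8281 = 117/2 - 8281 = -16445/2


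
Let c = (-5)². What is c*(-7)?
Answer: -175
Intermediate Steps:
c = 25
c*(-7) = 25*(-7) = -175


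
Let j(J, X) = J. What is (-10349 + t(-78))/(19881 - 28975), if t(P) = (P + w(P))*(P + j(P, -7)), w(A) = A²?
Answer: 947285/9094 ≈ 104.17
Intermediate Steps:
t(P) = 2*P*(P + P²) (t(P) = (P + P²)*(P + P) = (P + P²)*(2*P) = 2*P*(P + P²))
(-10349 + t(-78))/(19881 - 28975) = (-10349 + 2*(-78)²*(1 - 78))/(19881 - 28975) = (-10349 + 2*6084*(-77))/(-9094) = (-10349 - 936936)*(-1/9094) = -947285*(-1/9094) = 947285/9094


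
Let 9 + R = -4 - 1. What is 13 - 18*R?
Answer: 265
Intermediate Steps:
R = -14 (R = -9 + (-4 - 1) = -9 - 5 = -14)
13 - 18*R = 13 - 18*(-14) = 13 + 252 = 265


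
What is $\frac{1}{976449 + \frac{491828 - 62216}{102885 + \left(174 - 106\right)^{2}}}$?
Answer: $\frac{107509}{104977485153} \approx 1.0241 \cdot 10^{-6}$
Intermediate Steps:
$\frac{1}{976449 + \frac{491828 - 62216}{102885 + \left(174 - 106\right)^{2}}} = \frac{1}{976449 + \frac{429612}{102885 + 68^{2}}} = \frac{1}{976449 + \frac{429612}{102885 + 4624}} = \frac{1}{976449 + \frac{429612}{107509}} = \frac{1}{\frac{104977485153}{107509}} = \frac{107509}{104977485153}$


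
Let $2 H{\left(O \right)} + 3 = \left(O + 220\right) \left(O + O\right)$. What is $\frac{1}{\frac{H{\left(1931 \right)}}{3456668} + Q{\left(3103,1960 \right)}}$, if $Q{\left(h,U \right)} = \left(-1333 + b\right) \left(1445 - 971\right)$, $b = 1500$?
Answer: $\frac{6913336}{547254158247} \approx 1.2633 \cdot 10^{-5}$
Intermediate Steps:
$H{\left(O \right)} = - \frac{3}{2} + O \left(220 + O\right)$ ($H{\left(O \right)} = - \frac{3}{2} + \frac{\left(O + 220\right) \left(O + O\right)}{2} = - \frac{3}{2} + \frac{\left(220 + O\right) 2 O}{2} = - \frac{3}{2} + \frac{2 O \left(220 + O\right)}{2} = - \frac{3}{2} + O \left(220 + O\right)$)
$Q{\left(h,U \right)} = 79158$ ($Q{\left(h,U \right)} = \left(-1333 + 1500\right) \left(1445 - 971\right) = 167 \cdot 474 = 79158$)
$\frac{1}{\frac{H{\left(1931 \right)}}{3456668} + Q{\left(3103,1960 \right)}} = \frac{1}{\frac{- \frac{3}{2} + 1931^{2} + 220 \cdot 1931}{3456668} + 79158} = \frac{1}{\left(- \frac{3}{2} + 3728761 + 424820\right) \frac{1}{3456668} + 79158} = \frac{1}{\frac{8307159}{2} \cdot \frac{1}{3456668} + 79158} = \frac{1}{\frac{8307159}{6913336} + 79158} = \frac{1}{\frac{547254158247}{6913336}} = \frac{6913336}{547254158247}$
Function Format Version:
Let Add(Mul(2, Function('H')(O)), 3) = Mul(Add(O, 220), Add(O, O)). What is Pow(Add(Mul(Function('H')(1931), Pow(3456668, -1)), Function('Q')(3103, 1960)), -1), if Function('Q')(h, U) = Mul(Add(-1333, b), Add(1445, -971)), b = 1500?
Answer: Rational(6913336, 547254158247) ≈ 1.2633e-5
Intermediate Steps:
Function('H')(O) = Add(Rational(-3, 2), Mul(O, Add(220, O))) (Function('H')(O) = Add(Rational(-3, 2), Mul(Rational(1, 2), Mul(Add(O, 220), Add(O, O)))) = Add(Rational(-3, 2), Mul(Rational(1, 2), Mul(Add(220, O), Mul(2, O)))) = Add(Rational(-3, 2), Mul(Rational(1, 2), Mul(2, O, Add(220, O)))) = Add(Rational(-3, 2), Mul(O, Add(220, O))))
Function('Q')(h, U) = 79158 (Function('Q')(h, U) = Mul(Add(-1333, 1500), Add(1445, -971)) = Mul(167, 474) = 79158)
Pow(Add(Mul(Function('H')(1931), Pow(3456668, -1)), Function('Q')(3103, 1960)), -1) = Pow(Add(Mul(Add(Rational(-3, 2), Pow(1931, 2), Mul(220, 1931)), Pow(3456668, -1)), 79158), -1) = Pow(Add(Mul(Add(Rational(-3, 2), 3728761, 424820), Rational(1, 3456668)), 79158), -1) = Pow(Add(Mul(Rational(8307159, 2), Rational(1, 3456668)), 79158), -1) = Pow(Add(Rational(8307159, 6913336), 79158), -1) = Pow(Rational(547254158247, 6913336), -1) = Rational(6913336, 547254158247)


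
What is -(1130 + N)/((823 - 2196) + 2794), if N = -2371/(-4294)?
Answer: -693513/871682 ≈ -0.79560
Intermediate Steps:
N = 2371/4294 (N = -2371*(-1/4294) = 2371/4294 ≈ 0.55217)
-(1130 + N)/((823 - 2196) + 2794) = -(1130 + 2371/4294)/((823 - 2196) + 2794) = -4854591/(4294*(-1373 + 2794)) = -4854591/(4294*1421) = -1*693513/871682 = -693513/871682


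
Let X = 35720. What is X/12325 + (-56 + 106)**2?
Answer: 6169644/2465 ≈ 2502.9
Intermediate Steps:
X/12325 + (-56 + 106)**2 = 35720/12325 + (-56 + 106)**2 = 35720*(1/12325) + 50**2 = 7144/2465 + 2500 = 6169644/2465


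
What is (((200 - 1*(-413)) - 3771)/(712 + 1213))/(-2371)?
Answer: 3158/4564175 ≈ 0.00069191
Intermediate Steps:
(((200 - 1*(-413)) - 3771)/(712 + 1213))/(-2371) = (((200 + 413) - 3771)/1925)*(-1/2371) = ((613 - 3771)*(1/1925))*(-1/2371) = -3158*1/1925*(-1/2371) = -3158/1925*(-1/2371) = 3158/4564175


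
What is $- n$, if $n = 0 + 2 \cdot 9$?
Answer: $-18$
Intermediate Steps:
$n = 18$ ($n = 0 + 18 = 18$)
$- n = \left(-1\right) 18 = -18$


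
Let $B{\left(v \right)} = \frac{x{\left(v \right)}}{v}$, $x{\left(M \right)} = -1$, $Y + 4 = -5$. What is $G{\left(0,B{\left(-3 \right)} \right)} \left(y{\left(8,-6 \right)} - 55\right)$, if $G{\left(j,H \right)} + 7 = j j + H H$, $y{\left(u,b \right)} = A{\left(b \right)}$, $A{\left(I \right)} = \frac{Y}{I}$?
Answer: $\frac{3317}{9} \approx 368.56$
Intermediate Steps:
$Y = -9$ ($Y = -4 - 5 = -9$)
$A{\left(I \right)} = - \frac{9}{I}$
$y{\left(u,b \right)} = - \frac{9}{b}$
$B{\left(v \right)} = - \frac{1}{v}$
$G{\left(j,H \right)} = -7 + H^{2} + j^{2}$ ($G{\left(j,H \right)} = -7 + \left(j j + H H\right) = -7 + \left(j^{2} + H^{2}\right) = -7 + \left(H^{2} + j^{2}\right) = -7 + H^{2} + j^{2}$)
$G{\left(0,B{\left(-3 \right)} \right)} \left(y{\left(8,-6 \right)} - 55\right) = \left(-7 + \left(- \frac{1}{-3}\right)^{2} + 0^{2}\right) \left(- \frac{9}{-6} - 55\right) = \left(-7 + \left(\left(-1\right) \left(- \frac{1}{3}\right)\right)^{2} + 0\right) \left(\left(-9\right) \left(- \frac{1}{6}\right) - 55\right) = \left(-7 + \left(\frac{1}{3}\right)^{2} + 0\right) \left(\frac{3}{2} - 55\right) = \left(-7 + \frac{1}{9} + 0\right) \left(- \frac{107}{2}\right) = \left(- \frac{62}{9}\right) \left(- \frac{107}{2}\right) = \frac{3317}{9}$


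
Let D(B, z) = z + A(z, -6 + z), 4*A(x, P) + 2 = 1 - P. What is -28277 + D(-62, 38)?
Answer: -112989/4 ≈ -28247.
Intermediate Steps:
A(x, P) = -¼ - P/4 (A(x, P) = -½ + (1 - P)/4 = -½ + (¼ - P/4) = -¼ - P/4)
D(B, z) = 5/4 + 3*z/4 (D(B, z) = z + (-¼ - (-6 + z)/4) = z + (-¼ + (3/2 - z/4)) = z + (5/4 - z/4) = 5/4 + 3*z/4)
-28277 + D(-62, 38) = -28277 + (5/4 + (¾)*38) = -28277 + (5/4 + 57/2) = -28277 + 119/4 = -112989/4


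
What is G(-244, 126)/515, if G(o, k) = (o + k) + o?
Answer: -362/515 ≈ -0.70291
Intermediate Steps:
G(o, k) = k + 2*o (G(o, k) = (k + o) + o = k + 2*o)
G(-244, 126)/515 = (126 + 2*(-244))/515 = (126 - 488)*(1/515) = -362*1/515 = -362/515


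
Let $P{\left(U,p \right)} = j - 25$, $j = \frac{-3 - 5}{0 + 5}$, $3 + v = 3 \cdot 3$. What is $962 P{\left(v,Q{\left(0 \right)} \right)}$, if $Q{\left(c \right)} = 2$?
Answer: $- \frac{127946}{5} \approx -25589.0$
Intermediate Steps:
$v = 6$ ($v = -3 + 3 \cdot 3 = -3 + 9 = 6$)
$j = - \frac{8}{5} \approx -1.6$
$P{\left(U,p \right)} = - \frac{133}{5}$ ($P{\left(U,p \right)} = - \frac{8}{5} - 25 = - \frac{133}{5}$)
$962 P{\left(v,Q{\left(0 \right)} \right)} = 962 \left(- \frac{133}{5}\right) = - \frac{127946}{5}$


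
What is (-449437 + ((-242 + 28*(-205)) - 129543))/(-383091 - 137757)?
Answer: 292481/260424 ≈ 1.1231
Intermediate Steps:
(-449437 + ((-242 + 28*(-205)) - 129543))/(-383091 - 137757) = (-449437 + ((-242 - 5740) - 129543))/(-520848) = (-449437 + (-5982 - 129543))*(-1/520848) = (-449437 - 135525)*(-1/520848) = -584962*(-1/520848) = 292481/260424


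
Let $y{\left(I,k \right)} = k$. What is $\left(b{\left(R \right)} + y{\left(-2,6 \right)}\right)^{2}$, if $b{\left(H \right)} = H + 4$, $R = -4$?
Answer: $36$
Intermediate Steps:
$b{\left(H \right)} = 4 + H$
$\left(b{\left(R \right)} + y{\left(-2,6 \right)}\right)^{2} = \left(\left(4 - 4\right) + 6\right)^{2} = \left(0 + 6\right)^{2} = 6^{2} = 36$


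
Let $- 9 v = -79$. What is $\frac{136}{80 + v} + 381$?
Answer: $\frac{17979}{47} \approx 382.53$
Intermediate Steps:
$v = \frac{79}{9}$ ($v = \left(- \frac{1}{9}\right) \left(-79\right) = \frac{79}{9} \approx 8.7778$)
$\frac{136}{80 + v} + 381 = \frac{136}{80 + \frac{79}{9}} + 381 = \frac{136}{\frac{799}{9}} + 381 = 136 \cdot \frac{9}{799} + 381 = \frac{72}{47} + 381 = \frac{17979}{47}$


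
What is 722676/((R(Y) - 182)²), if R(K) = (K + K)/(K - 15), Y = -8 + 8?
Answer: 180669/8281 ≈ 21.817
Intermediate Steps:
Y = 0
R(K) = 2*K/(-15 + K) (R(K) = (2*K)/(-15 + K) = 2*K/(-15 + K))
722676/((R(Y) - 182)²) = 722676/((2*0/(-15 + 0) - 182)²) = 722676/((2*0/(-15) - 182)²) = 722676/((2*0*(-1/15) - 182)²) = 722676/((0 - 182)²) = 722676/((-182)²) = 722676/33124 = 722676*(1/33124) = 180669/8281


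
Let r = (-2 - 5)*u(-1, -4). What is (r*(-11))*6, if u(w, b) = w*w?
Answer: 462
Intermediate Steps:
u(w, b) = w²
r = -7 (r = (-2 - 5)*(-1)² = -7*1 = -7)
(r*(-11))*6 = -7*(-11)*6 = 77*6 = 462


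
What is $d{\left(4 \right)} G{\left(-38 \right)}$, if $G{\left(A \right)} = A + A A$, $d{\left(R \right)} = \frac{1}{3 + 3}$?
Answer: $\frac{703}{3} \approx 234.33$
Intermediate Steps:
$d{\left(R \right)} = \frac{1}{6}$
$G{\left(A \right)} = A + A^{2}$
$d{\left(4 \right)} G{\left(-38 \right)} = \frac{\left(-38\right) \left(1 - 38\right)}{6} = \frac{\left(-38\right) \left(-37\right)}{6} = \frac{1}{6} \cdot 1406 = \frac{703}{3}$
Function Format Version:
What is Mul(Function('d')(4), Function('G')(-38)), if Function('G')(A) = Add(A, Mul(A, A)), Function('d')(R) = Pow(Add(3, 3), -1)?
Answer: Rational(703, 3) ≈ 234.33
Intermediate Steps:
Function('d')(R) = Rational(1, 6) (Function('d')(R) = Pow(6, -1) = Rational(1, 6))
Function('G')(A) = Add(A, Pow(A, 2))
Mul(Function('d')(4), Function('G')(-38)) = Mul(Rational(1, 6), Mul(-38, Add(1, -38))) = Mul(Rational(1, 6), Mul(-38, -37)) = Mul(Rational(1, 6), 1406) = Rational(703, 3)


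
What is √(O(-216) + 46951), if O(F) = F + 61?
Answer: 2*√11699 ≈ 216.32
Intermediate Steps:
O(F) = 61 + F
√(O(-216) + 46951) = √((61 - 216) + 46951) = √(-155 + 46951) = √46796 = 2*√11699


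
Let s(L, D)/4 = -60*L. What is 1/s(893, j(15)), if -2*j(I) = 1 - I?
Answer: -1/214320 ≈ -4.6659e-6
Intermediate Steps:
j(I) = -½ + I/2 (j(I) = -(1 - I)/2 = -½ + I/2)
s(L, D) = -240*L (s(L, D) = 4*(-60*L) = -240*L)
1/s(893, j(15)) = 1/(-240*893) = 1/(-214320) = -1/214320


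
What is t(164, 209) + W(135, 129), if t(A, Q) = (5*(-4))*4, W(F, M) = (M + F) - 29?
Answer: 155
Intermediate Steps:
W(F, M) = -29 + F + M (W(F, M) = (F + M) - 29 = -29 + F + M)
t(A, Q) = -80 (t(A, Q) = -20*4 = -80)
t(164, 209) + W(135, 129) = -80 + (-29 + 135 + 129) = -80 + 235 = 155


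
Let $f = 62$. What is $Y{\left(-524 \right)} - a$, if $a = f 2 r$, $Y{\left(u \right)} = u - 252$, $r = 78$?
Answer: $-10448$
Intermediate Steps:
$Y{\left(u \right)} = -252 + u$
$a = 9672$ ($a = 62 \cdot 2 \cdot 78 = 124 \cdot 78 = 9672$)
$Y{\left(-524 \right)} - a = \left(-252 - 524\right) - 9672 = -776 - 9672 = -10448$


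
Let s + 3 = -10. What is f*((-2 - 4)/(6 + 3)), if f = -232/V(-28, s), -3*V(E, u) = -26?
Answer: 232/13 ≈ 17.846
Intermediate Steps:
s = -13 (s = -3 - 10 = -13)
V(E, u) = 26/3 (V(E, u) = -⅓*(-26) = 26/3)
f = -348/13 (f = -232/26/3 = -232*3/26 = -348/13 ≈ -26.769)
f*((-2 - 4)/(6 + 3)) = -348*(-2 - 4)/(13*(6 + 3)) = -(-2088)/(13*9) = -348/13*(-⅔) = 232/13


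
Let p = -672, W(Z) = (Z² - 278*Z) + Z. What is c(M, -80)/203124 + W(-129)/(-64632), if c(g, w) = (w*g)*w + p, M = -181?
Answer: -3564648245/547012932 ≈ -6.5166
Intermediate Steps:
W(Z) = Z² - 277*Z
c(g, w) = -672 + g*w² (c(g, w) = (w*g)*w - 672 = (g*w)*w - 672 = g*w² - 672 = -672 + g*w²)
c(M, -80)/203124 + W(-129)/(-64632) = (-672 - 181*(-80)²)/203124 - 129*(-277 - 129)/(-64632) = (-672 - 181*6400)*(1/203124) - 129*(-406)*(-1/64632) = (-672 - 1158400)*(1/203124) + 52374*(-1/64632) = -1159072*1/203124 - 8729/10772 = -289768/50781 - 8729/10772 = -3564648245/547012932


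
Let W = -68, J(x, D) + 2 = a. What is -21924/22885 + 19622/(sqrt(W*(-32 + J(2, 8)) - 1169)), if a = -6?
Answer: -21924/22885 + 19622*sqrt(1551)/1551 ≈ 497.28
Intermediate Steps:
J(x, D) = -8 (J(x, D) = -2 - 6 = -8)
-21924/22885 + 19622/(sqrt(W*(-32 + J(2, 8)) - 1169)) = -21924/22885 + 19622/(sqrt(-68*(-32 - 8) - 1169)) = -21924*1/22885 + 19622/(sqrt(-68*(-40) - 1169)) = -21924/22885 + 19622/(sqrt(2720 - 1169)) = -21924/22885 + 19622/(sqrt(1551)) = -21924/22885 + 19622*(sqrt(1551)/1551) = -21924/22885 + 19622*sqrt(1551)/1551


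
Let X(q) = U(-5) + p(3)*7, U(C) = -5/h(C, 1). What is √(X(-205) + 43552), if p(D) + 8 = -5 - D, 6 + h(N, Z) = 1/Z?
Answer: √43441 ≈ 208.43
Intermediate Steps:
h(N, Z) = -6 + 1/Z
p(D) = -13 - D (p(D) = -8 + (-5 - D) = -13 - D)
U(C) = 1 (U(C) = -5/(-6 + 1/1) = -5/(-6 + 1) = -5/(-5) = -5*(-⅕) = 1)
X(q) = -111 (X(q) = 1 + (-13 - 1*3)*7 = 1 + (-13 - 3)*7 = 1 - 16*7 = 1 - 112 = -111)
√(X(-205) + 43552) = √(-111 + 43552) = √43441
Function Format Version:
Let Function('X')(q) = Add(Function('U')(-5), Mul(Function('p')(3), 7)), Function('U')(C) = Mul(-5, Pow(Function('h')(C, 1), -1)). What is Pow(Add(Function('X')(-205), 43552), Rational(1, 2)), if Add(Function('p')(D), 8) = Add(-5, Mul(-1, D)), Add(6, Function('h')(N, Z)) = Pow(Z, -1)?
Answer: Pow(43441, Rational(1, 2)) ≈ 208.43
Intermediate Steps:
Function('h')(N, Z) = Add(-6, Pow(Z, -1))
Function('p')(D) = Add(-13, Mul(-1, D)) (Function('p')(D) = Add(-8, Add(-5, Mul(-1, D))) = Add(-13, Mul(-1, D)))
Function('U')(C) = 1 (Function('U')(C) = Mul(-5, Pow(Add(-6, Pow(1, -1)), -1)) = Mul(-5, Pow(Add(-6, 1), -1)) = Mul(-5, Pow(-5, -1)) = Mul(-5, Rational(-1, 5)) = 1)
Function('X')(q) = -111 (Function('X')(q) = Add(1, Mul(Add(-13, Mul(-1, 3)), 7)) = Add(1, Mul(Add(-13, -3), 7)) = Add(1, Mul(-16, 7)) = Add(1, -112) = -111)
Pow(Add(Function('X')(-205), 43552), Rational(1, 2)) = Pow(Add(-111, 43552), Rational(1, 2)) = Pow(43441, Rational(1, 2))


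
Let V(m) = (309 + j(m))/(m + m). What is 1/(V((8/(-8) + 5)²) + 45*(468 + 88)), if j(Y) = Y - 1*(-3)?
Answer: 4/100121 ≈ 3.9952e-5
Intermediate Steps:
j(Y) = 3 + Y (j(Y) = Y + 3 = 3 + Y)
V(m) = (312 + m)/(2*m) (V(m) = (309 + (3 + m))/(m + m) = (312 + m)/((2*m)) = (312 + m)*(1/(2*m)) = (312 + m)/(2*m))
1/(V((8/(-8) + 5)²) + 45*(468 + 88)) = 1/((312 + (8/(-8) + 5)²)/(2*((8/(-8) + 5)²)) + 45*(468 + 88)) = 1/((312 + (8*(-⅛) + 5)²)/(2*((8*(-⅛) + 5)²)) + 45*556) = 1/((312 + (-1 + 5)²)/(2*((-1 + 5)²)) + 25020) = 1/((312 + 4²)/(2*(4²)) + 25020) = 1/((½)*(312 + 16)/16 + 25020) = 1/((½)*(1/16)*328 + 25020) = 1/(41/4 + 25020) = 1/(100121/4) = 4/100121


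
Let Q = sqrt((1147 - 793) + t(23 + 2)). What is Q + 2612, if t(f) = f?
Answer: 2612 + sqrt(379) ≈ 2631.5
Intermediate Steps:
Q = sqrt(379) (Q = sqrt((1147 - 793) + (23 + 2)) = sqrt(354 + 25) = sqrt(379) ≈ 19.468)
Q + 2612 = sqrt(379) + 2612 = 2612 + sqrt(379)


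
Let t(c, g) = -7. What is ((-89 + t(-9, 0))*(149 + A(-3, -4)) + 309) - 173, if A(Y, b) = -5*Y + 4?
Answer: -15992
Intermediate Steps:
A(Y, b) = 4 - 5*Y
((-89 + t(-9, 0))*(149 + A(-3, -4)) + 309) - 173 = ((-89 - 7)*(149 + (4 - 5*(-3))) + 309) - 173 = (-96*(149 + (4 + 15)) + 309) - 173 = (-96*(149 + 19) + 309) - 173 = (-96*168 + 309) - 173 = (-16128 + 309) - 173 = -15819 - 173 = -15992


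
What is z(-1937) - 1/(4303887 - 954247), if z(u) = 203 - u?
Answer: 7168229599/3349640 ≈ 2140.0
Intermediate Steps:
z(-1937) - 1/(4303887 - 954247) = (203 - 1*(-1937)) - 1/(4303887 - 954247) = (203 + 1937) - 1/3349640 = 2140 - 1*1/3349640 = 2140 - 1/3349640 = 7168229599/3349640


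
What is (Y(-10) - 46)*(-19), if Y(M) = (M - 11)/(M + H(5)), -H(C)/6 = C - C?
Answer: 8341/10 ≈ 834.10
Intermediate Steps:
H(C) = 0 (H(C) = -6*(C - C) = -6*0 = 0)
Y(M) = (-11 + M)/M (Y(M) = (M - 11)/(M + 0) = (-11 + M)/M)
(Y(-10) - 46)*(-19) = ((-11 - 10)/(-10) - 46)*(-19) = (-⅒*(-21) - 46)*(-19) = (21/10 - 46)*(-19) = -439/10*(-19) = 8341/10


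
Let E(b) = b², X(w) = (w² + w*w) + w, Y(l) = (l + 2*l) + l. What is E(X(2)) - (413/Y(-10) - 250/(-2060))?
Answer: 454039/4120 ≈ 110.20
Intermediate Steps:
Y(l) = 4*l (Y(l) = 3*l + l = 4*l)
X(w) = w + 2*w² (X(w) = (w² + w²) + w = 2*w² + w = w + 2*w²)
E(X(2)) - (413/Y(-10) - 250/(-2060)) = (2*(1 + 2*2))² - (413/((4*(-10))) - 250/(-2060)) = (2*(1 + 4))² - (413/(-40) - 250*(-1/2060)) = (2*5)² - (413*(-1/40) + 25/206) = 10² - (-413/40 + 25/206) = 100 - 1*(-42039/4120) = 100 + 42039/4120 = 454039/4120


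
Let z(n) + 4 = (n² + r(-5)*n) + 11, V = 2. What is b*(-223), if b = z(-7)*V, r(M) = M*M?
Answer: 53074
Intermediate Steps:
r(M) = M²
z(n) = 7 + n² + 25*n (z(n) = -4 + ((n² + (-5)²*n) + 11) = -4 + ((n² + 25*n) + 11) = -4 + (11 + n² + 25*n) = 7 + n² + 25*n)
b = -238 (b = (7 + (-7)² + 25*(-7))*2 = (7 + 49 - 175)*2 = -119*2 = -238)
b*(-223) = -238*(-223) = 53074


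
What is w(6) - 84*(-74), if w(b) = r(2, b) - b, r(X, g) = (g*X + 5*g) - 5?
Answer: 6247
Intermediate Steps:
r(X, g) = -5 + 5*g + X*g (r(X, g) = (X*g + 5*g) - 5 = (5*g + X*g) - 5 = -5 + 5*g + X*g)
w(b) = -5 + 6*b (w(b) = (-5 + 5*b + 2*b) - b = (-5 + 7*b) - b = -5 + 6*b)
w(6) - 84*(-74) = (-5 + 6*6) - 84*(-74) = (-5 + 36) + 6216 = 31 + 6216 = 6247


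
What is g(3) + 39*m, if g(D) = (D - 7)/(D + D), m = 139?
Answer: 16261/3 ≈ 5420.3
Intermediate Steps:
g(D) = (-7 + D)/(2*D) (g(D) = (-7 + D)/((2*D)) = (-7 + D)*(1/(2*D)) = (-7 + D)/(2*D))
g(3) + 39*m = (½)*(-7 + 3)/3 + 39*139 = (½)*(⅓)*(-4) + 5421 = -⅔ + 5421 = 16261/3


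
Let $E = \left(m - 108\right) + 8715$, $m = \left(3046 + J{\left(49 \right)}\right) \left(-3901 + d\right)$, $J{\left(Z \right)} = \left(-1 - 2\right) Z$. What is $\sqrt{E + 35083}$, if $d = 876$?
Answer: $i \sqrt{8725785} \approx 2953.9 i$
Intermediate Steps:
$J{\left(Z \right)} = - 3 Z$
$m = -8769475$ ($m = \left(3046 - 147\right) \left(-3901 + 876\right) = \left(3046 - 147\right) \left(-3025\right) = 2899 \left(-3025\right) = -8769475$)
$E = -8760868$ ($E = \left(-8769475 - 108\right) + 8715 = -8769583 + 8715 = -8760868$)
$\sqrt{E + 35083} = \sqrt{-8760868 + 35083} = \sqrt{-8725785} = i \sqrt{8725785}$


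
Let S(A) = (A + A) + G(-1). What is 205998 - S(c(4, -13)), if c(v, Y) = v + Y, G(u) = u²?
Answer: 206015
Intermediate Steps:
c(v, Y) = Y + v
S(A) = 1 + 2*A (S(A) = (A + A) + (-1)² = 2*A + 1 = 1 + 2*A)
205998 - S(c(4, -13)) = 205998 - (1 + 2*(-13 + 4)) = 205998 - (1 + 2*(-9)) = 205998 - (1 - 18) = 205998 - 1*(-17) = 205998 + 17 = 206015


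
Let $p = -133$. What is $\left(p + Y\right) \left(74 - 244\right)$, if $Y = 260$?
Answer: $-21590$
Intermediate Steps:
$\left(p + Y\right) \left(74 - 244\right) = \left(-133 + 260\right) \left(74 - 244\right) = 127 \left(-170\right) = -21590$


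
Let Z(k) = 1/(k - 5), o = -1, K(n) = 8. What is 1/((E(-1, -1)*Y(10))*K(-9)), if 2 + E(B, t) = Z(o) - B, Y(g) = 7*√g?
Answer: -3*√10/1960 ≈ -0.0048402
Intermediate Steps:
Z(k) = 1/(-5 + k)
E(B, t) = -13/6 - B (E(B, t) = -2 + (1/(-5 - 1) - B) = -2 + (1/(-6) - B) = -2 + (-⅙ - B) = -13/6 - B)
1/((E(-1, -1)*Y(10))*K(-9)) = 1/(((-13/6 - 1*(-1))*(7*√10))*8) = 1/(((-13/6 + 1)*(7*√10))*8) = 1/(-49*√10/6*8) = 1/(-196*√10/3) = -3*√10/1960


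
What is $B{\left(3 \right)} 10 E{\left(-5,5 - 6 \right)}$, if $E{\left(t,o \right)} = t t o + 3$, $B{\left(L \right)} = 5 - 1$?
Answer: $-880$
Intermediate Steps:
$B{\left(L \right)} = 4$ ($B{\left(L \right)} = 5 - 1 = 4$)
$E{\left(t,o \right)} = 3 + o t^{2}$ ($E{\left(t,o \right)} = t^{2} o + 3 = o t^{2} + 3 = 3 + o t^{2}$)
$B{\left(3 \right)} 10 E{\left(-5,5 - 6 \right)} = 4 \cdot 10 \left(3 + \left(5 - 6\right) \left(-5\right)^{2}\right) = 40 \left(3 + \left(5 - 6\right) 25\right) = 40 \left(3 - 25\right) = 40 \left(-22\right) = -880$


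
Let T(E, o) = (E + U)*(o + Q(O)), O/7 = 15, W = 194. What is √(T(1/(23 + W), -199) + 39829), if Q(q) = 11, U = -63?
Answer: √2433189101/217 ≈ 227.31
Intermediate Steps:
O = 105 (O = 7*15 = 105)
T(E, o) = (-63 + E)*(11 + o) (T(E, o) = (E - 63)*(o + 11) = (-63 + E)*(11 + o))
√(T(1/(23 + W), -199) + 39829) = √((-693 - 63*(-199) + 11/(23 + 194) - 199/(23 + 194)) + 39829) = √((-693 + 12537 + 11/217 - 199/217) + 39829) = √(2569960/217 + 39829) = √(11212853/217) = √2433189101/217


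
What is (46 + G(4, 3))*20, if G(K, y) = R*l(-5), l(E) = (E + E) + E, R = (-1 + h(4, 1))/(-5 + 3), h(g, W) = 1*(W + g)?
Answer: 1520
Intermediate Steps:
h(g, W) = W + g
R = -2 (R = (-1 + (1 + 4))/(-5 + 3) = (-1 + 5)/(-2) = 4*(-½) = -2)
l(E) = 3*E (l(E) = 2*E + E = 3*E)
G(K, y) = 30 (G(K, y) = -6*(-5) = -2*(-15) = 30)
(46 + G(4, 3))*20 = (46 + 30)*20 = 76*20 = 1520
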